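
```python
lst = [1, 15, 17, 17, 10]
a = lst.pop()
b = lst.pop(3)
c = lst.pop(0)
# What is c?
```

After line 1: lst = [1, 15, 17, 17, 10]
After line 2 (pop() -> a = 10): lst = [1, 15, 17, 17]
After line 3 (pop(3) -> b = 17): lst = [1, 15, 17]
After line 4 (pop(0) -> c = 1): lst = [15, 17]

1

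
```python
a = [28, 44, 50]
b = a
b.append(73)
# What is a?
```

After line 1: a = [28, 44, 50]
After line 2 (b = a is an alias, same object): a = [28, 44, 50], b = [28, 44, 50]
After line 3 (b.append mutates the shared list): a = [28, 44, 50, 73], b = [28, 44, 50, 73]

[28, 44, 50, 73]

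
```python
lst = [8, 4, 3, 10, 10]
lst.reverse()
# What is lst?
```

[10, 10, 3, 4, 8]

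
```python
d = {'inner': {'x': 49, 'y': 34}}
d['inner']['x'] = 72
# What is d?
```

After line 1: d = {'inner': {'x': 49, 'y': 34}}
After line 2 (inner x overwritten): d = {'inner': {'x': 72, 'y': 34}}

{'inner': {'x': 72, 'y': 34}}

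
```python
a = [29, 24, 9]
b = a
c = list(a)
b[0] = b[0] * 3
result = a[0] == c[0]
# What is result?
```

After line 1: a = [29, 24, 9]
After line 2 (b = a, alias): a = [29, 24, 9], b = [29, 24, 9]
After line 3 (c = list(a) is a copy, new object): c = [29, 24, 9]
After line 4 (b[0] = 29 * 3 = 87; mutates shared a/b): a = b = [87, 24, 9], c = [29, 24, 9]
After line 5 (a[0] = 87, c[0] = 29; result = False)

False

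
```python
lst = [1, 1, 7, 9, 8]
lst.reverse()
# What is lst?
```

[8, 9, 7, 1, 1]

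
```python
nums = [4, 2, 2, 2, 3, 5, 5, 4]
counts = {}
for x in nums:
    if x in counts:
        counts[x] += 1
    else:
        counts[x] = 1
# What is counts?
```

Initial: counts = {}, nums = [4, 2, 2, 2, 3, 5, 5, 4]
See 4: counts = {4: 1}
See 2: counts = {4: 1, 2: 1}
See 2: counts = {4: 1, 2: 2}
See 2: counts = {4: 1, 2: 3}
See 3: counts = {4: 1, 2: 3, 3: 1}
See 5: counts = {4: 1, 2: 3, 3: 1, 5: 1}
See 5: counts = {4: 1, 2: 3, 3: 1, 5: 2}
See 4: counts = {4: 2, 2: 3, 3: 1, 5: 2}

{4: 2, 2: 3, 3: 1, 5: 2}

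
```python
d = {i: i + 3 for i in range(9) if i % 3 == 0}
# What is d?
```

{0: 3, 3: 6, 6: 9}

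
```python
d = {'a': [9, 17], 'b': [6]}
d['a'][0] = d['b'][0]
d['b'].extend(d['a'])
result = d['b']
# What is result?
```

After line 1: d = {'a': [9, 17], 'b': [6]}
After line 2 (a[0] = b[0] = 6): d = {'a': [6, 17], 'b': [6]}
After line 3 (b.extend(a) appends [6, 17]): d = {'a': [6, 17], 'b': [6, 6, 17]}
After line 4: result = d['b'] = [6, 6, 17]

[6, 6, 17]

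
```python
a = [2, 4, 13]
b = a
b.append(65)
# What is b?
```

After line 1: a = [2, 4, 13]
After line 2 (b = a is an alias, same object): a = [2, 4, 13], b = [2, 4, 13]
After line 3 (b.append mutates the shared list): a = [2, 4, 13, 65], b = [2, 4, 13, 65]

[2, 4, 13, 65]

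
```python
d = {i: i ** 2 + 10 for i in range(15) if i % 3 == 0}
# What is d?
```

{0: 10, 3: 19, 6: 46, 9: 91, 12: 154}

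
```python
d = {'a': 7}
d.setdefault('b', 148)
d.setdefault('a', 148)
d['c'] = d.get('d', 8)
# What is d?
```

After line 1: d = {'a': 7}
After line 2 (setdefault adds 'b'=148): d = {'a': 7, 'b': 148}
After line 3 (setdefault 'a' no-op, already exists): d = {'a': 7, 'b': 148}
After line 4 (get('d', 8) returns default since 'd' not in d): d = {'a': 7, 'b': 148, 'c': 8}

{'a': 7, 'b': 148, 'c': 8}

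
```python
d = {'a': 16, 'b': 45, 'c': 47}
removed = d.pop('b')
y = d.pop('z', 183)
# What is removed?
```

After line 1: d = {'a': 16, 'b': 45, 'c': 47}
After line 2 (pop 'b' returns 45): d = {'a': 16, 'c': 47}, removed = 45
After line 3 (pop 'z' missing, returns default 183): d = {'a': 16, 'c': 47}, y = 183

45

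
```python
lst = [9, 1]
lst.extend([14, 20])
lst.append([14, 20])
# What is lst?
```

After line 1: lst = [9, 1]
After line 2 (extend unpacks [14, 20]): lst = [9, 1, 14, 20]
After line 3 (append adds [14, 20] as single element): lst = [9, 1, 14, 20, [14, 20]]

[9, 1, 14, 20, [14, 20]]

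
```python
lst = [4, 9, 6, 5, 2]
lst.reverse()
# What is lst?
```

[2, 5, 6, 9, 4]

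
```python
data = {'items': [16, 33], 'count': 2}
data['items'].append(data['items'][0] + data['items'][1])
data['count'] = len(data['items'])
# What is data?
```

After line 1: data = {'items': [16, 33], 'count': 2}
After line 2 (append 16 + 33 = 49): data = {'items': [16, 33, 49], 'count': 2}
After line 3 (count = len(items) = 3): data = {'items': [16, 33, 49], 'count': 3}

{'items': [16, 33, 49], 'count': 3}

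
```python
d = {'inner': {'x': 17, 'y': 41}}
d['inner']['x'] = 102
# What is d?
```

After line 1: d = {'inner': {'x': 17, 'y': 41}}
After line 2 (inner x overwritten): d = {'inner': {'x': 102, 'y': 41}}

{'inner': {'x': 102, 'y': 41}}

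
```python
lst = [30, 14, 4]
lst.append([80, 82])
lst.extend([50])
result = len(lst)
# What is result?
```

After line 1: lst = [30, 14, 4]
After line 2 (append adds [80, 82] as single element): lst = [30, 14, 4, [80, 82]]
After line 3 (extend unpacks [50], adds 50): lst = [30, 14, 4, [80, 82], 50]
After line 4: result = len(lst) = 5

5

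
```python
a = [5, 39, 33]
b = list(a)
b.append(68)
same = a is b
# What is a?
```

After line 1: a = [5, 39, 33]
After line 2 (b = list(a) is a shallow copy, new object): a = [5, 39, 33], b = [5, 39, 33]
After line 3 (append only mutates b): a = [5, 39, 33], b = [5, 39, 33, 68]
After line 4 (same = a is b; different objects -> False): same = False

[5, 39, 33]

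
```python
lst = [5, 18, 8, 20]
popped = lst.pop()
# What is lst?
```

[5, 18, 8]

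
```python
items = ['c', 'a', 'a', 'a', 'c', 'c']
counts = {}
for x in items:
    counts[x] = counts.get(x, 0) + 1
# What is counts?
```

Initial: counts = {}, items = ['c', 'a', 'a', 'a', 'c', 'c']
See 'c': counts = {'c': 1}
See 'a': counts = {'c': 1, 'a': 1}
See 'a': counts = {'c': 1, 'a': 2}
See 'a': counts = {'c': 1, 'a': 3}
See 'c': counts = {'c': 2, 'a': 3}
See 'c': counts = {'c': 3, 'a': 3}

{'c': 3, 'a': 3}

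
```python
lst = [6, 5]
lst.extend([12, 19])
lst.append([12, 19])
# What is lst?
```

After line 1: lst = [6, 5]
After line 2 (extend unpacks [12, 19]): lst = [6, 5, 12, 19]
After line 3 (append adds [12, 19] as single element): lst = [6, 5, 12, 19, [12, 19]]

[6, 5, 12, 19, [12, 19]]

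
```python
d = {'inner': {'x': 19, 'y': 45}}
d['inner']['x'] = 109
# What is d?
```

After line 1: d = {'inner': {'x': 19, 'y': 45}}
After line 2 (inner x overwritten): d = {'inner': {'x': 109, 'y': 45}}

{'inner': {'x': 109, 'y': 45}}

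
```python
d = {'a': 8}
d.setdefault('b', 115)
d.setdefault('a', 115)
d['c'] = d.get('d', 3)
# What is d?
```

After line 1: d = {'a': 8}
After line 2 (setdefault adds 'b'=115): d = {'a': 8, 'b': 115}
After line 3 (setdefault 'a' no-op, already exists): d = {'a': 8, 'b': 115}
After line 4 (get('d', 3) returns default since 'd' not in d): d = {'a': 8, 'b': 115, 'c': 3}

{'a': 8, 'b': 115, 'c': 3}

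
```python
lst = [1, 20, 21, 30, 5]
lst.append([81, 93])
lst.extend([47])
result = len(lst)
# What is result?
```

After line 1: lst = [1, 20, 21, 30, 5]
After line 2 (append adds [81, 93] as single element): lst = [1, 20, 21, 30, 5, [81, 93]]
After line 3 (extend unpacks [47], adds 47): lst = [1, 20, 21, 30, 5, [81, 93], 47]
After line 4: result = len(lst) = 7

7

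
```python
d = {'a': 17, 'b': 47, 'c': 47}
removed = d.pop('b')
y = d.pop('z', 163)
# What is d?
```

After line 1: d = {'a': 17, 'b': 47, 'c': 47}
After line 2 (pop 'b' returns 47): d = {'a': 17, 'c': 47}, removed = 47
After line 3 (pop 'z' missing, returns default 163): d = {'a': 17, 'c': 47}, y = 163

{'a': 17, 'c': 47}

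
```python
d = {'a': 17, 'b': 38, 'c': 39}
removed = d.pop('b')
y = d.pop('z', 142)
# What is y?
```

After line 1: d = {'a': 17, 'b': 38, 'c': 39}
After line 2 (pop 'b' returns 38): d = {'a': 17, 'c': 39}, removed = 38
After line 3 (pop 'z' missing, returns default 142): d = {'a': 17, 'c': 39}, y = 142

142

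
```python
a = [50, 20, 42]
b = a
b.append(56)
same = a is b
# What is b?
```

After line 1: a = [50, 20, 42]
After line 2 (b = a is an alias, same object): a = [50, 20, 42], b = [50, 20, 42]
After line 3 (b.append mutates the shared list): a = [50, 20, 42, 56], b = [50, 20, 42, 56]
After line 4 (same = a is b; same object -> True): same = True

[50, 20, 42, 56]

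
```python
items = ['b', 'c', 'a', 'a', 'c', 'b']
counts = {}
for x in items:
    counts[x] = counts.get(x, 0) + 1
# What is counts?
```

Initial: counts = {}, items = ['b', 'c', 'a', 'a', 'c', 'b']
See 'b': counts = {'b': 1}
See 'c': counts = {'b': 1, 'c': 1}
See 'a': counts = {'b': 1, 'c': 1, 'a': 1}
See 'a': counts = {'b': 1, 'c': 1, 'a': 2}
See 'c': counts = {'b': 1, 'c': 2, 'a': 2}
See 'b': counts = {'b': 2, 'c': 2, 'a': 2}

{'b': 2, 'c': 2, 'a': 2}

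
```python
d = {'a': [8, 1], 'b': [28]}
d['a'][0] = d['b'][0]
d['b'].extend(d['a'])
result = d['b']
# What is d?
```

After line 1: d = {'a': [8, 1], 'b': [28]}
After line 2 (a[0] = b[0] = 28): d = {'a': [28, 1], 'b': [28]}
After line 3 (b.extend(a) appends [28, 1]): d = {'a': [28, 1], 'b': [28, 28, 1]}
After line 4: result = d['b'] = [28, 28, 1]

{'a': [28, 1], 'b': [28, 28, 1]}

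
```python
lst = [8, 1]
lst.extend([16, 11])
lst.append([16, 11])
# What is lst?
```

After line 1: lst = [8, 1]
After line 2 (extend unpacks [16, 11]): lst = [8, 1, 16, 11]
After line 3 (append adds [16, 11] as single element): lst = [8, 1, 16, 11, [16, 11]]

[8, 1, 16, 11, [16, 11]]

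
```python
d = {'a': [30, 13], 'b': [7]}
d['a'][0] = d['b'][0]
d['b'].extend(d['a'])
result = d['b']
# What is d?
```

After line 1: d = {'a': [30, 13], 'b': [7]}
After line 2 (a[0] = b[0] = 7): d = {'a': [7, 13], 'b': [7]}
After line 3 (b.extend(a) appends [7, 13]): d = {'a': [7, 13], 'b': [7, 7, 13]}
After line 4: result = d['b'] = [7, 7, 13]

{'a': [7, 13], 'b': [7, 7, 13]}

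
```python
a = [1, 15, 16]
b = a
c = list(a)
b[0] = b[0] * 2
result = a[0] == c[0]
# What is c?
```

After line 1: a = [1, 15, 16]
After line 2 (b = a, alias): a = [1, 15, 16], b = [1, 15, 16]
After line 3 (c = list(a) is a copy, new object): c = [1, 15, 16]
After line 4 (b[0] = 1 * 2 = 2; mutates shared a/b): a = b = [2, 15, 16], c = [1, 15, 16]
After line 5 (a[0] = 2, c[0] = 1; result = False)

[1, 15, 16]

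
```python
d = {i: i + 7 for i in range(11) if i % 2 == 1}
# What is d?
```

{1: 8, 3: 10, 5: 12, 7: 14, 9: 16}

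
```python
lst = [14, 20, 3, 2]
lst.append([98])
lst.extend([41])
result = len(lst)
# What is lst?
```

After line 1: lst = [14, 20, 3, 2]
After line 2 (append adds [98] as single element): lst = [14, 20, 3, 2, [98]]
After line 3 (extend unpacks [41], adds 41): lst = [14, 20, 3, 2, [98], 41]
After line 4: result = len(lst) = 6

[14, 20, 3, 2, [98], 41]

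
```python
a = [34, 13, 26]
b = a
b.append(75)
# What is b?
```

After line 1: a = [34, 13, 26]
After line 2 (b = a is an alias, same object): a = [34, 13, 26], b = [34, 13, 26]
After line 3 (b.append mutates the shared list): a = [34, 13, 26, 75], b = [34, 13, 26, 75]

[34, 13, 26, 75]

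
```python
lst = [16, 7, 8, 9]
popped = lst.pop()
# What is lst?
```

[16, 7, 8]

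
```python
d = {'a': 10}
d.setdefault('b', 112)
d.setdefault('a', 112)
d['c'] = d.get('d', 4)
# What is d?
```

After line 1: d = {'a': 10}
After line 2 (setdefault adds 'b'=112): d = {'a': 10, 'b': 112}
After line 3 (setdefault 'a' no-op, already exists): d = {'a': 10, 'b': 112}
After line 4 (get('d', 4) returns default since 'd' not in d): d = {'a': 10, 'b': 112, 'c': 4}

{'a': 10, 'b': 112, 'c': 4}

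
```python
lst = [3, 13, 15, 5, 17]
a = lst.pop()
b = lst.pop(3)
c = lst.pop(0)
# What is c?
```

After line 1: lst = [3, 13, 15, 5, 17]
After line 2 (pop() -> a = 17): lst = [3, 13, 15, 5]
After line 3 (pop(3) -> b = 5): lst = [3, 13, 15]
After line 4 (pop(0) -> c = 3): lst = [13, 15]

3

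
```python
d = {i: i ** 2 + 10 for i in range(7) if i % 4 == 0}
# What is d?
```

{0: 10, 4: 26}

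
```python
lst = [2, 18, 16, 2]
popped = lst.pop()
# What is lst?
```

[2, 18, 16]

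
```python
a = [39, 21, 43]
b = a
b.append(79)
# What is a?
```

After line 1: a = [39, 21, 43]
After line 2 (b = a is an alias, same object): a = [39, 21, 43], b = [39, 21, 43]
After line 3 (b.append mutates the shared list): a = [39, 21, 43, 79], b = [39, 21, 43, 79]

[39, 21, 43, 79]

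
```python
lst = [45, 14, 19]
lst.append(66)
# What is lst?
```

[45, 14, 19, 66]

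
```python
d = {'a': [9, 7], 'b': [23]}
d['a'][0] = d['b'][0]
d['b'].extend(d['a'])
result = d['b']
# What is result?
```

After line 1: d = {'a': [9, 7], 'b': [23]}
After line 2 (a[0] = b[0] = 23): d = {'a': [23, 7], 'b': [23]}
After line 3 (b.extend(a) appends [23, 7]): d = {'a': [23, 7], 'b': [23, 23, 7]}
After line 4: result = d['b'] = [23, 23, 7]

[23, 23, 7]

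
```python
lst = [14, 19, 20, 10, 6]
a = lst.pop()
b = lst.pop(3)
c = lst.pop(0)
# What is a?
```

After line 1: lst = [14, 19, 20, 10, 6]
After line 2 (pop() -> a = 6): lst = [14, 19, 20, 10]
After line 3 (pop(3) -> b = 10): lst = [14, 19, 20]
After line 4 (pop(0) -> c = 14): lst = [19, 20]

6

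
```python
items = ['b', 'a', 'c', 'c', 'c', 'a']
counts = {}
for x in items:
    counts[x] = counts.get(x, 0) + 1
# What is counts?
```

Initial: counts = {}, items = ['b', 'a', 'c', 'c', 'c', 'a']
See 'b': counts = {'b': 1}
See 'a': counts = {'b': 1, 'a': 1}
See 'c': counts = {'b': 1, 'a': 1, 'c': 1}
See 'c': counts = {'b': 1, 'a': 1, 'c': 2}
See 'c': counts = {'b': 1, 'a': 1, 'c': 3}
See 'a': counts = {'b': 1, 'a': 2, 'c': 3}

{'b': 1, 'a': 2, 'c': 3}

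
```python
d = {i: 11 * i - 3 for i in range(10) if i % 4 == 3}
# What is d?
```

{3: 30, 7: 74}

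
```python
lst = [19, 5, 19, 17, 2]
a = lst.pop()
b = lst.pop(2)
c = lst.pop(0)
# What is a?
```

After line 1: lst = [19, 5, 19, 17, 2]
After line 2 (pop() -> a = 2): lst = [19, 5, 19, 17]
After line 3 (pop(2) -> b = 19): lst = [19, 5, 17]
After line 4 (pop(0) -> c = 19): lst = [5, 17]

2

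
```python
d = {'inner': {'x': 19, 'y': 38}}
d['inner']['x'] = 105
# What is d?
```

After line 1: d = {'inner': {'x': 19, 'y': 38}}
After line 2 (inner x overwritten): d = {'inner': {'x': 105, 'y': 38}}

{'inner': {'x': 105, 'y': 38}}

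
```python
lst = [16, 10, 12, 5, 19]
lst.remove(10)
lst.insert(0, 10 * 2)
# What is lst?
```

After line 1: lst = [16, 10, 12, 5, 19]
After line 2 (remove first 10): lst = [16, 12, 5, 19]
After line 3 (insert 20 at index 0): lst = [20, 16, 12, 5, 19]

[20, 16, 12, 5, 19]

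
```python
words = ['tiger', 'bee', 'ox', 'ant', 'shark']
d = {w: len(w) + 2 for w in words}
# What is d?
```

{'tiger': 7, 'bee': 5, 'ox': 4, 'ant': 5, 'shark': 7}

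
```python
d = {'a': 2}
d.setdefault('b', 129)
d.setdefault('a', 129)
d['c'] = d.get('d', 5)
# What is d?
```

After line 1: d = {'a': 2}
After line 2 (setdefault adds 'b'=129): d = {'a': 2, 'b': 129}
After line 3 (setdefault 'a' no-op, already exists): d = {'a': 2, 'b': 129}
After line 4 (get('d', 5) returns default since 'd' not in d): d = {'a': 2, 'b': 129, 'c': 5}

{'a': 2, 'b': 129, 'c': 5}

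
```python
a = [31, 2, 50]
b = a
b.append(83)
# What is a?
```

After line 1: a = [31, 2, 50]
After line 2 (b = a is an alias, same object): a = [31, 2, 50], b = [31, 2, 50]
After line 3 (b.append mutates the shared list): a = [31, 2, 50, 83], b = [31, 2, 50, 83]

[31, 2, 50, 83]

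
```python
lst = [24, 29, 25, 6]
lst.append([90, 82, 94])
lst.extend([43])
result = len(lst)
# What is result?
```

After line 1: lst = [24, 29, 25, 6]
After line 2 (append adds [90, 82, 94] as single element): lst = [24, 29, 25, 6, [90, 82, 94]]
After line 3 (extend unpacks [43], adds 43): lst = [24, 29, 25, 6, [90, 82, 94], 43]
After line 4: result = len(lst) = 6

6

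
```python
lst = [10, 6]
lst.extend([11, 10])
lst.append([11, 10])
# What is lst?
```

After line 1: lst = [10, 6]
After line 2 (extend unpacks [11, 10]): lst = [10, 6, 11, 10]
After line 3 (append adds [11, 10] as single element): lst = [10, 6, 11, 10, [11, 10]]

[10, 6, 11, 10, [11, 10]]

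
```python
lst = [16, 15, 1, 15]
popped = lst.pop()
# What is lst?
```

[16, 15, 1]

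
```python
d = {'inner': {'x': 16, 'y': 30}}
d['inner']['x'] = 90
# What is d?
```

After line 1: d = {'inner': {'x': 16, 'y': 30}}
After line 2 (inner x overwritten): d = {'inner': {'x': 90, 'y': 30}}

{'inner': {'x': 90, 'y': 30}}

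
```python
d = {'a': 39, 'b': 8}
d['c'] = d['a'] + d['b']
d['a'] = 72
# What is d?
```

After line 1: d = {'a': 39, 'b': 8}
After line 2 (d['c'] = 39 + 8): d = {'a': 39, 'b': 8, 'c': 47}
After line 3: d = {'a': 72, 'b': 8, 'c': 47}

{'a': 72, 'b': 8, 'c': 47}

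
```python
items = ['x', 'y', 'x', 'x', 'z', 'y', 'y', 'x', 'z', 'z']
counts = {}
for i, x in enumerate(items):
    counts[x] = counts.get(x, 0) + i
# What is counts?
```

Initial: counts = {}, items = ['x', 'y', 'x', 'x', 'z', 'y', 'y', 'x', 'z', 'z']
i=0, x='x': counts = {'x': 0}
i=1, x='y': counts = {'x': 0, 'y': 1}
i=2, x='x': counts = {'x': 2, 'y': 1}
i=3, x='x': counts = {'x': 5, 'y': 1}
i=4, x='z': counts = {'x': 5, 'y': 1, 'z': 4}
i=5, x='y': counts = {'x': 5, 'y': 6, 'z': 4}
i=6, x='y': counts = {'x': 5, 'y': 12, 'z': 4}
i=7, x='x': counts = {'x': 12, 'y': 12, 'z': 4}
i=8, x='z': counts = {'x': 12, 'y': 12, 'z': 12}
i=9, x='z': counts = {'x': 12, 'y': 12, 'z': 21}

{'x': 12, 'y': 12, 'z': 21}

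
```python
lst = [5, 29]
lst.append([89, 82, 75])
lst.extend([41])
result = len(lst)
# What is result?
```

After line 1: lst = [5, 29]
After line 2 (append adds [89, 82, 75] as single element): lst = [5, 29, [89, 82, 75]]
After line 3 (extend unpacks [41], adds 41): lst = [5, 29, [89, 82, 75], 41]
After line 4: result = len(lst) = 4

4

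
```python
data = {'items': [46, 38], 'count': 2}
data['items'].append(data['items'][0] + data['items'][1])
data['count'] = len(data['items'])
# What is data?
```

After line 1: data = {'items': [46, 38], 'count': 2}
After line 2 (append 46 + 38 = 84): data = {'items': [46, 38, 84], 'count': 2}
After line 3 (count = len(items) = 3): data = {'items': [46, 38, 84], 'count': 3}

{'items': [46, 38, 84], 'count': 3}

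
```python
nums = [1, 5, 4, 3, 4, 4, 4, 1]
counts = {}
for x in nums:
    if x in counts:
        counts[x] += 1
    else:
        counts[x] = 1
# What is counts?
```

Initial: counts = {}, nums = [1, 5, 4, 3, 4, 4, 4, 1]
See 1: counts = {1: 1}
See 5: counts = {1: 1, 5: 1}
See 4: counts = {1: 1, 5: 1, 4: 1}
See 3: counts = {1: 1, 5: 1, 4: 1, 3: 1}
See 4: counts = {1: 1, 5: 1, 4: 2, 3: 1}
See 4: counts = {1: 1, 5: 1, 4: 3, 3: 1}
See 4: counts = {1: 1, 5: 1, 4: 4, 3: 1}
See 1: counts = {1: 2, 5: 1, 4: 4, 3: 1}

{1: 2, 5: 1, 4: 4, 3: 1}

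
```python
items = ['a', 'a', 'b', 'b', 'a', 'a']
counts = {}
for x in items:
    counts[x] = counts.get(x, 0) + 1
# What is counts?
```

Initial: counts = {}, items = ['a', 'a', 'b', 'b', 'a', 'a']
See 'a': counts = {'a': 1}
See 'a': counts = {'a': 2}
See 'b': counts = {'a': 2, 'b': 1}
See 'b': counts = {'a': 2, 'b': 2}
See 'a': counts = {'a': 3, 'b': 2}
See 'a': counts = {'a': 4, 'b': 2}

{'a': 4, 'b': 2}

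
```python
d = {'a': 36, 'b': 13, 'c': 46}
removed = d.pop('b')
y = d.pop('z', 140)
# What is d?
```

After line 1: d = {'a': 36, 'b': 13, 'c': 46}
After line 2 (pop 'b' returns 13): d = {'a': 36, 'c': 46}, removed = 13
After line 3 (pop 'z' missing, returns default 140): d = {'a': 36, 'c': 46}, y = 140

{'a': 36, 'c': 46}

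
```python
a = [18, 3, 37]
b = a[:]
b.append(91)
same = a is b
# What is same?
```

After line 1: a = [18, 3, 37]
After line 2 (b = a[:] is a shallow copy, new object): a = [18, 3, 37], b = [18, 3, 37]
After line 3 (append only mutates b): a = [18, 3, 37], b = [18, 3, 37, 91]
After line 4 (same = a is b; different objects -> False): same = False

False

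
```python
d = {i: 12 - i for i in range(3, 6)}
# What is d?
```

{3: 9, 4: 8, 5: 7}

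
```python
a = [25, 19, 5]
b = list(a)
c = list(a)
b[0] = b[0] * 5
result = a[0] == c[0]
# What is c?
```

After line 1: a = [25, 19, 5]
After line 2 (b = list(a), copy): a = [25, 19, 5], b = [25, 19, 5]
After line 3 (c = list(a) is a copy, new object): c = [25, 19, 5]
After line 4 (b[0] = 25 * 5 = 125; only b mutates (copy)): a = [25, 19, 5], b = [125, 19, 5], c = [25, 19, 5]
After line 5 (a[0] = 25, c[0] = 25; result = True)

[25, 19, 5]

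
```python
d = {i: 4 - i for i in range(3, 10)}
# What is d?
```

{3: 1, 4: 0, 5: -1, 6: -2, 7: -3, 8: -4, 9: -5}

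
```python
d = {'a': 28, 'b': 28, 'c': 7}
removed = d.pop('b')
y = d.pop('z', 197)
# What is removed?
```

After line 1: d = {'a': 28, 'b': 28, 'c': 7}
After line 2 (pop 'b' returns 28): d = {'a': 28, 'c': 7}, removed = 28
After line 3 (pop 'z' missing, returns default 197): d = {'a': 28, 'c': 7}, y = 197

28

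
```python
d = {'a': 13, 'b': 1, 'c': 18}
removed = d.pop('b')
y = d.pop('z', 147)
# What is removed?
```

After line 1: d = {'a': 13, 'b': 1, 'c': 18}
After line 2 (pop 'b' returns 1): d = {'a': 13, 'c': 18}, removed = 1
After line 3 (pop 'z' missing, returns default 147): d = {'a': 13, 'c': 18}, y = 147

1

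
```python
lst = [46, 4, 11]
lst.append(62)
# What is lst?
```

[46, 4, 11, 62]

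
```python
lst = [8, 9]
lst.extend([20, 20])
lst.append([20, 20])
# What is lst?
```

After line 1: lst = [8, 9]
After line 2 (extend unpacks [20, 20]): lst = [8, 9, 20, 20]
After line 3 (append adds [20, 20] as single element): lst = [8, 9, 20, 20, [20, 20]]

[8, 9, 20, 20, [20, 20]]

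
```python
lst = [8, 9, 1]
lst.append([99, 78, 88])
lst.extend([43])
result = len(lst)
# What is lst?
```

After line 1: lst = [8, 9, 1]
After line 2 (append adds [99, 78, 88] as single element): lst = [8, 9, 1, [99, 78, 88]]
After line 3 (extend unpacks [43], adds 43): lst = [8, 9, 1, [99, 78, 88], 43]
After line 4: result = len(lst) = 5

[8, 9, 1, [99, 78, 88], 43]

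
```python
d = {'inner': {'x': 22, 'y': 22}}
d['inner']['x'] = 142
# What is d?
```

After line 1: d = {'inner': {'x': 22, 'y': 22}}
After line 2 (inner x overwritten): d = {'inner': {'x': 142, 'y': 22}}

{'inner': {'x': 142, 'y': 22}}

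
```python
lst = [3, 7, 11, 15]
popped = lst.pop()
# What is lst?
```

[3, 7, 11]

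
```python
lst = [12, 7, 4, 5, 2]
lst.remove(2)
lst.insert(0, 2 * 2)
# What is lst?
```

After line 1: lst = [12, 7, 4, 5, 2]
After line 2 (remove first 2): lst = [12, 7, 4, 5]
After line 3 (insert 4 at index 0): lst = [4, 12, 7, 4, 5]

[4, 12, 7, 4, 5]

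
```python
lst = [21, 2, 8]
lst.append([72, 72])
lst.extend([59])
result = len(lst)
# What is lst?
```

After line 1: lst = [21, 2, 8]
After line 2 (append adds [72, 72] as single element): lst = [21, 2, 8, [72, 72]]
After line 3 (extend unpacks [59], adds 59): lst = [21, 2, 8, [72, 72], 59]
After line 4: result = len(lst) = 5

[21, 2, 8, [72, 72], 59]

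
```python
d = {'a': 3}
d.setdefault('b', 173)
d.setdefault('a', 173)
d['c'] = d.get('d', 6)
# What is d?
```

After line 1: d = {'a': 3}
After line 2 (setdefault adds 'b'=173): d = {'a': 3, 'b': 173}
After line 3 (setdefault 'a' no-op, already exists): d = {'a': 3, 'b': 173}
After line 4 (get('d', 6) returns default since 'd' not in d): d = {'a': 3, 'b': 173, 'c': 6}

{'a': 3, 'b': 173, 'c': 6}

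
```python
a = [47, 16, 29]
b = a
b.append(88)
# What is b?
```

After line 1: a = [47, 16, 29]
After line 2 (b = a is an alias, same object): a = [47, 16, 29], b = [47, 16, 29]
After line 3 (b.append mutates the shared list): a = [47, 16, 29, 88], b = [47, 16, 29, 88]

[47, 16, 29, 88]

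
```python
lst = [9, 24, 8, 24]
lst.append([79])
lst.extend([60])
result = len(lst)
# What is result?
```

After line 1: lst = [9, 24, 8, 24]
After line 2 (append adds [79] as single element): lst = [9, 24, 8, 24, [79]]
After line 3 (extend unpacks [60], adds 60): lst = [9, 24, 8, 24, [79], 60]
After line 4: result = len(lst) = 6

6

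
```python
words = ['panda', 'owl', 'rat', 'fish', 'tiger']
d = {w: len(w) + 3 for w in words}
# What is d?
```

{'panda': 8, 'owl': 6, 'rat': 6, 'fish': 7, 'tiger': 8}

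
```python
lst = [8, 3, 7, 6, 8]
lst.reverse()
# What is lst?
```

[8, 6, 7, 3, 8]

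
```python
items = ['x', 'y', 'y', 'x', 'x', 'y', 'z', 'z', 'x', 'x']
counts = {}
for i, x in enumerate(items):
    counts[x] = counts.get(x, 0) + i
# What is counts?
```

Initial: counts = {}, items = ['x', 'y', 'y', 'x', 'x', 'y', 'z', 'z', 'x', 'x']
i=0, x='x': counts = {'x': 0}
i=1, x='y': counts = {'x': 0, 'y': 1}
i=2, x='y': counts = {'x': 0, 'y': 3}
i=3, x='x': counts = {'x': 3, 'y': 3}
i=4, x='x': counts = {'x': 7, 'y': 3}
i=5, x='y': counts = {'x': 7, 'y': 8}
i=6, x='z': counts = {'x': 7, 'y': 8, 'z': 6}
i=7, x='z': counts = {'x': 7, 'y': 8, 'z': 13}
i=8, x='x': counts = {'x': 15, 'y': 8, 'z': 13}
i=9, x='x': counts = {'x': 24, 'y': 8, 'z': 13}

{'x': 24, 'y': 8, 'z': 13}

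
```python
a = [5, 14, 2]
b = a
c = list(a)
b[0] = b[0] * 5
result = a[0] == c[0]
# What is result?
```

After line 1: a = [5, 14, 2]
After line 2 (b = a, alias): a = [5, 14, 2], b = [5, 14, 2]
After line 3 (c = list(a) is a copy, new object): c = [5, 14, 2]
After line 4 (b[0] = 5 * 5 = 25; mutates shared a/b): a = b = [25, 14, 2], c = [5, 14, 2]
After line 5 (a[0] = 25, c[0] = 5; result = False)

False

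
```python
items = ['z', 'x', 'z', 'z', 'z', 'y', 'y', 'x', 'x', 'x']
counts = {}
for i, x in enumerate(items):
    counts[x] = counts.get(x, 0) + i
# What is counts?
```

Initial: counts = {}, items = ['z', 'x', 'z', 'z', 'z', 'y', 'y', 'x', 'x', 'x']
i=0, x='z': counts = {'z': 0}
i=1, x='x': counts = {'z': 0, 'x': 1}
i=2, x='z': counts = {'z': 2, 'x': 1}
i=3, x='z': counts = {'z': 5, 'x': 1}
i=4, x='z': counts = {'z': 9, 'x': 1}
i=5, x='y': counts = {'z': 9, 'x': 1, 'y': 5}
i=6, x='y': counts = {'z': 9, 'x': 1, 'y': 11}
i=7, x='x': counts = {'z': 9, 'x': 8, 'y': 11}
i=8, x='x': counts = {'z': 9, 'x': 16, 'y': 11}
i=9, x='x': counts = {'z': 9, 'x': 25, 'y': 11}

{'z': 9, 'x': 25, 'y': 11}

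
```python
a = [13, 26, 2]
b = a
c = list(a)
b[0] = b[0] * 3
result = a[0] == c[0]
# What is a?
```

After line 1: a = [13, 26, 2]
After line 2 (b = a, alias): a = [13, 26, 2], b = [13, 26, 2]
After line 3 (c = list(a) is a copy, new object): c = [13, 26, 2]
After line 4 (b[0] = 13 * 3 = 39; mutates shared a/b): a = b = [39, 26, 2], c = [13, 26, 2]
After line 5 (a[0] = 39, c[0] = 13; result = False)

[39, 26, 2]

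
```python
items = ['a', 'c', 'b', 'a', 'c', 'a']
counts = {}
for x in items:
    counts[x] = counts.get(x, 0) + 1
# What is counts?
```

Initial: counts = {}, items = ['a', 'c', 'b', 'a', 'c', 'a']
See 'a': counts = {'a': 1}
See 'c': counts = {'a': 1, 'c': 1}
See 'b': counts = {'a': 1, 'c': 1, 'b': 1}
See 'a': counts = {'a': 2, 'c': 1, 'b': 1}
See 'c': counts = {'a': 2, 'c': 2, 'b': 1}
See 'a': counts = {'a': 3, 'c': 2, 'b': 1}

{'a': 3, 'c': 2, 'b': 1}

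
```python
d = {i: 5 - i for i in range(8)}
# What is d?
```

{0: 5, 1: 4, 2: 3, 3: 2, 4: 1, 5: 0, 6: -1, 7: -2}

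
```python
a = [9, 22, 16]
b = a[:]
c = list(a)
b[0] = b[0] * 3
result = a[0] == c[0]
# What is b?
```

After line 1: a = [9, 22, 16]
After line 2 (b = a[:], copy): a = [9, 22, 16], b = [9, 22, 16]
After line 3 (c = list(a) is a copy, new object): c = [9, 22, 16]
After line 4 (b[0] = 9 * 3 = 27; only b mutates (copy)): a = [9, 22, 16], b = [27, 22, 16], c = [9, 22, 16]
After line 5 (a[0] = 9, c[0] = 9; result = True)

[27, 22, 16]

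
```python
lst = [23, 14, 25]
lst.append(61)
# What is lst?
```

[23, 14, 25, 61]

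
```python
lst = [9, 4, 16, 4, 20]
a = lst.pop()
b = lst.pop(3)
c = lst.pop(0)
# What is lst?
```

After line 1: lst = [9, 4, 16, 4, 20]
After line 2 (pop() -> a = 20): lst = [9, 4, 16, 4]
After line 3 (pop(3) -> b = 4): lst = [9, 4, 16]
After line 4 (pop(0) -> c = 9): lst = [4, 16]

[4, 16]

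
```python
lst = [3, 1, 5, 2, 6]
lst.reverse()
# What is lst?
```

[6, 2, 5, 1, 3]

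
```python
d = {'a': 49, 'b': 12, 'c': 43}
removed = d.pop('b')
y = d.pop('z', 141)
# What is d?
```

After line 1: d = {'a': 49, 'b': 12, 'c': 43}
After line 2 (pop 'b' returns 12): d = {'a': 49, 'c': 43}, removed = 12
After line 3 (pop 'z' missing, returns default 141): d = {'a': 49, 'c': 43}, y = 141

{'a': 49, 'c': 43}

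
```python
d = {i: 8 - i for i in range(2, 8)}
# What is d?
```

{2: 6, 3: 5, 4: 4, 5: 3, 6: 2, 7: 1}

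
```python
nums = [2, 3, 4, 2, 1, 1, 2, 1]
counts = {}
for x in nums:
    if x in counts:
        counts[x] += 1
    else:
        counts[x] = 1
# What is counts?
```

Initial: counts = {}, nums = [2, 3, 4, 2, 1, 1, 2, 1]
See 2: counts = {2: 1}
See 3: counts = {2: 1, 3: 1}
See 4: counts = {2: 1, 3: 1, 4: 1}
See 2: counts = {2: 2, 3: 1, 4: 1}
See 1: counts = {2: 2, 3: 1, 4: 1, 1: 1}
See 1: counts = {2: 2, 3: 1, 4: 1, 1: 2}
See 2: counts = {2: 3, 3: 1, 4: 1, 1: 2}
See 1: counts = {2: 3, 3: 1, 4: 1, 1: 3}

{2: 3, 3: 1, 4: 1, 1: 3}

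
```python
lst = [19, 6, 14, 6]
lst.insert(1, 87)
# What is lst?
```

[19, 87, 6, 14, 6]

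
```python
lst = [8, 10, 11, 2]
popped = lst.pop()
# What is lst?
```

[8, 10, 11]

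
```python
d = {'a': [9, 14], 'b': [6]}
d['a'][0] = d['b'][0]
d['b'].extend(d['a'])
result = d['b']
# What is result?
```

After line 1: d = {'a': [9, 14], 'b': [6]}
After line 2 (a[0] = b[0] = 6): d = {'a': [6, 14], 'b': [6]}
After line 3 (b.extend(a) appends [6, 14]): d = {'a': [6, 14], 'b': [6, 6, 14]}
After line 4: result = d['b'] = [6, 6, 14]

[6, 6, 14]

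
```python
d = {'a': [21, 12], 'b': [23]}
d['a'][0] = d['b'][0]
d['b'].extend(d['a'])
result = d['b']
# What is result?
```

After line 1: d = {'a': [21, 12], 'b': [23]}
After line 2 (a[0] = b[0] = 23): d = {'a': [23, 12], 'b': [23]}
After line 3 (b.extend(a) appends [23, 12]): d = {'a': [23, 12], 'b': [23, 23, 12]}
After line 4: result = d['b'] = [23, 23, 12]

[23, 23, 12]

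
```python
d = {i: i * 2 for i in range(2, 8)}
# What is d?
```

{2: 4, 3: 6, 4: 8, 5: 10, 6: 12, 7: 14}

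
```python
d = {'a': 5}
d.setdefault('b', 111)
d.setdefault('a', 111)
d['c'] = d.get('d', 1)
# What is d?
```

After line 1: d = {'a': 5}
After line 2 (setdefault adds 'b'=111): d = {'a': 5, 'b': 111}
After line 3 (setdefault 'a' no-op, already exists): d = {'a': 5, 'b': 111}
After line 4 (get('d', 1) returns default since 'd' not in d): d = {'a': 5, 'b': 111, 'c': 1}

{'a': 5, 'b': 111, 'c': 1}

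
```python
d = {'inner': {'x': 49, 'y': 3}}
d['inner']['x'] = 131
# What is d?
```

After line 1: d = {'inner': {'x': 49, 'y': 3}}
After line 2 (inner x overwritten): d = {'inner': {'x': 131, 'y': 3}}

{'inner': {'x': 131, 'y': 3}}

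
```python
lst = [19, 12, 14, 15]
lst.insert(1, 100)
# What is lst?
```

[19, 100, 12, 14, 15]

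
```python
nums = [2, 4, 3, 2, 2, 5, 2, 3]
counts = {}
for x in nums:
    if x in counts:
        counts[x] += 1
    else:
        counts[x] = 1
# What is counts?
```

Initial: counts = {}, nums = [2, 4, 3, 2, 2, 5, 2, 3]
See 2: counts = {2: 1}
See 4: counts = {2: 1, 4: 1}
See 3: counts = {2: 1, 4: 1, 3: 1}
See 2: counts = {2: 2, 4: 1, 3: 1}
See 2: counts = {2: 3, 4: 1, 3: 1}
See 5: counts = {2: 3, 4: 1, 3: 1, 5: 1}
See 2: counts = {2: 4, 4: 1, 3: 1, 5: 1}
See 3: counts = {2: 4, 4: 1, 3: 2, 5: 1}

{2: 4, 4: 1, 3: 2, 5: 1}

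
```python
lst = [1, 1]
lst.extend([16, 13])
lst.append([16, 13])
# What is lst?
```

After line 1: lst = [1, 1]
After line 2 (extend unpacks [16, 13]): lst = [1, 1, 16, 13]
After line 3 (append adds [16, 13] as single element): lst = [1, 1, 16, 13, [16, 13]]

[1, 1, 16, 13, [16, 13]]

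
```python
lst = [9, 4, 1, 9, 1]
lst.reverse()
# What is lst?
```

[1, 9, 1, 4, 9]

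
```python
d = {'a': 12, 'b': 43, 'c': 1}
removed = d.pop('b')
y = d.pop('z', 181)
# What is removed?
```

After line 1: d = {'a': 12, 'b': 43, 'c': 1}
After line 2 (pop 'b' returns 43): d = {'a': 12, 'c': 1}, removed = 43
After line 3 (pop 'z' missing, returns default 181): d = {'a': 12, 'c': 1}, y = 181

43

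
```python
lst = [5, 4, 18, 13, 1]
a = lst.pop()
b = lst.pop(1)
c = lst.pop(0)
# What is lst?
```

After line 1: lst = [5, 4, 18, 13, 1]
After line 2 (pop() -> a = 1): lst = [5, 4, 18, 13]
After line 3 (pop(1) -> b = 4): lst = [5, 18, 13]
After line 4 (pop(0) -> c = 5): lst = [18, 13]

[18, 13]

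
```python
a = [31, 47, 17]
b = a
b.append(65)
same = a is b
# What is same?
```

After line 1: a = [31, 47, 17]
After line 2 (b = a is an alias, same object): a = [31, 47, 17], b = [31, 47, 17]
After line 3 (b.append mutates the shared list): a = [31, 47, 17, 65], b = [31, 47, 17, 65]
After line 4 (same = a is b; same object -> True): same = True

True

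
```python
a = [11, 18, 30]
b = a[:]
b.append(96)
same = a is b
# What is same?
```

After line 1: a = [11, 18, 30]
After line 2 (b = a[:] is a shallow copy, new object): a = [11, 18, 30], b = [11, 18, 30]
After line 3 (append only mutates b): a = [11, 18, 30], b = [11, 18, 30, 96]
After line 4 (same = a is b; different objects -> False): same = False

False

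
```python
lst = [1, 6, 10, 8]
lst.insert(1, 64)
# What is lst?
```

[1, 64, 6, 10, 8]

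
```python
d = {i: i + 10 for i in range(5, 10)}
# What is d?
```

{5: 15, 6: 16, 7: 17, 8: 18, 9: 19}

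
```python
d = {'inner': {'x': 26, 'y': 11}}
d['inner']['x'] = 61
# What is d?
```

After line 1: d = {'inner': {'x': 26, 'y': 11}}
After line 2 (inner x overwritten): d = {'inner': {'x': 61, 'y': 11}}

{'inner': {'x': 61, 'y': 11}}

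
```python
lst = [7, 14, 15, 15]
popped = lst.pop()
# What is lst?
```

[7, 14, 15]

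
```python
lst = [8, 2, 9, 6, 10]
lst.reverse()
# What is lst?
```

[10, 6, 9, 2, 8]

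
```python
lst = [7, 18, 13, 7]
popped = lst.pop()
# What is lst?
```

[7, 18, 13]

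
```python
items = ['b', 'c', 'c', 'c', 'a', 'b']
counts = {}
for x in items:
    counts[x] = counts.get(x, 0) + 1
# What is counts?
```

Initial: counts = {}, items = ['b', 'c', 'c', 'c', 'a', 'b']
See 'b': counts = {'b': 1}
See 'c': counts = {'b': 1, 'c': 1}
See 'c': counts = {'b': 1, 'c': 2}
See 'c': counts = {'b': 1, 'c': 3}
See 'a': counts = {'b': 1, 'c': 3, 'a': 1}
See 'b': counts = {'b': 2, 'c': 3, 'a': 1}

{'b': 2, 'c': 3, 'a': 1}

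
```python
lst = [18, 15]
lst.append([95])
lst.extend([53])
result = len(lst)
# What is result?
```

After line 1: lst = [18, 15]
After line 2 (append adds [95] as single element): lst = [18, 15, [95]]
After line 3 (extend unpacks [53], adds 53): lst = [18, 15, [95], 53]
After line 4: result = len(lst) = 4

4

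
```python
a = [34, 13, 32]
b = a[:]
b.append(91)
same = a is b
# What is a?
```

After line 1: a = [34, 13, 32]
After line 2 (b = a[:] is a shallow copy, new object): a = [34, 13, 32], b = [34, 13, 32]
After line 3 (append only mutates b): a = [34, 13, 32], b = [34, 13, 32, 91]
After line 4 (same = a is b; different objects -> False): same = False

[34, 13, 32]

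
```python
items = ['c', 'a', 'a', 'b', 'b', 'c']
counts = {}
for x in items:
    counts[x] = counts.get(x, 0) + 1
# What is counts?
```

Initial: counts = {}, items = ['c', 'a', 'a', 'b', 'b', 'c']
See 'c': counts = {'c': 1}
See 'a': counts = {'c': 1, 'a': 1}
See 'a': counts = {'c': 1, 'a': 2}
See 'b': counts = {'c': 1, 'a': 2, 'b': 1}
See 'b': counts = {'c': 1, 'a': 2, 'b': 2}
See 'c': counts = {'c': 2, 'a': 2, 'b': 2}

{'c': 2, 'a': 2, 'b': 2}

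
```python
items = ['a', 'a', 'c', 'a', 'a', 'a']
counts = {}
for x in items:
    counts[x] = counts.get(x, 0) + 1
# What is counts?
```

Initial: counts = {}, items = ['a', 'a', 'c', 'a', 'a', 'a']
See 'a': counts = {'a': 1}
See 'a': counts = {'a': 2}
See 'c': counts = {'a': 2, 'c': 1}
See 'a': counts = {'a': 3, 'c': 1}
See 'a': counts = {'a': 4, 'c': 1}
See 'a': counts = {'a': 5, 'c': 1}

{'a': 5, 'c': 1}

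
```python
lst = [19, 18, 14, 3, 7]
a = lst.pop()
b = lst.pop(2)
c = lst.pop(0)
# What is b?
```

After line 1: lst = [19, 18, 14, 3, 7]
After line 2 (pop() -> a = 7): lst = [19, 18, 14, 3]
After line 3 (pop(2) -> b = 14): lst = [19, 18, 3]
After line 4 (pop(0) -> c = 19): lst = [18, 3]

14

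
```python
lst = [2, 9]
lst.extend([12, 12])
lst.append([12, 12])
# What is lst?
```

After line 1: lst = [2, 9]
After line 2 (extend unpacks [12, 12]): lst = [2, 9, 12, 12]
After line 3 (append adds [12, 12] as single element): lst = [2, 9, 12, 12, [12, 12]]

[2, 9, 12, 12, [12, 12]]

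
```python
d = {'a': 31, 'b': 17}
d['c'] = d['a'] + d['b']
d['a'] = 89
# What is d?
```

After line 1: d = {'a': 31, 'b': 17}
After line 2 (d['c'] = 31 + 17): d = {'a': 31, 'b': 17, 'c': 48}
After line 3: d = {'a': 89, 'b': 17, 'c': 48}

{'a': 89, 'b': 17, 'c': 48}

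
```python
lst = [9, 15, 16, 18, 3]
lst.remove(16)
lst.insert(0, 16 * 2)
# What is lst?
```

After line 1: lst = [9, 15, 16, 18, 3]
After line 2 (remove first 16): lst = [9, 15, 18, 3]
After line 3 (insert 32 at index 0): lst = [32, 9, 15, 18, 3]

[32, 9, 15, 18, 3]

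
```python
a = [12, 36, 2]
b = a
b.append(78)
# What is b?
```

After line 1: a = [12, 36, 2]
After line 2 (b = a is an alias, same object): a = [12, 36, 2], b = [12, 36, 2]
After line 3 (b.append mutates the shared list): a = [12, 36, 2, 78], b = [12, 36, 2, 78]

[12, 36, 2, 78]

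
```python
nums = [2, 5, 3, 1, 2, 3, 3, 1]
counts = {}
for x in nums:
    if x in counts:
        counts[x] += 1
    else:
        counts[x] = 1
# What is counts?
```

Initial: counts = {}, nums = [2, 5, 3, 1, 2, 3, 3, 1]
See 2: counts = {2: 1}
See 5: counts = {2: 1, 5: 1}
See 3: counts = {2: 1, 5: 1, 3: 1}
See 1: counts = {2: 1, 5: 1, 3: 1, 1: 1}
See 2: counts = {2: 2, 5: 1, 3: 1, 1: 1}
See 3: counts = {2: 2, 5: 1, 3: 2, 1: 1}
See 3: counts = {2: 2, 5: 1, 3: 3, 1: 1}
See 1: counts = {2: 2, 5: 1, 3: 3, 1: 2}

{2: 2, 5: 1, 3: 3, 1: 2}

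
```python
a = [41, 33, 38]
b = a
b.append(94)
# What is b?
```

After line 1: a = [41, 33, 38]
After line 2 (b = a is an alias, same object): a = [41, 33, 38], b = [41, 33, 38]
After line 3 (b.append mutates the shared list): a = [41, 33, 38, 94], b = [41, 33, 38, 94]

[41, 33, 38, 94]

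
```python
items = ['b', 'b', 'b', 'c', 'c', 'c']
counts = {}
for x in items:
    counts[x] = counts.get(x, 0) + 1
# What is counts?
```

Initial: counts = {}, items = ['b', 'b', 'b', 'c', 'c', 'c']
See 'b': counts = {'b': 1}
See 'b': counts = {'b': 2}
See 'b': counts = {'b': 3}
See 'c': counts = {'b': 3, 'c': 1}
See 'c': counts = {'b': 3, 'c': 2}
See 'c': counts = {'b': 3, 'c': 3}

{'b': 3, 'c': 3}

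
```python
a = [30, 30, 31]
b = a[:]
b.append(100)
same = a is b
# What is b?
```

After line 1: a = [30, 30, 31]
After line 2 (b = a[:] is a shallow copy, new object): a = [30, 30, 31], b = [30, 30, 31]
After line 3 (append only mutates b): a = [30, 30, 31], b = [30, 30, 31, 100]
After line 4 (same = a is b; different objects -> False): same = False

[30, 30, 31, 100]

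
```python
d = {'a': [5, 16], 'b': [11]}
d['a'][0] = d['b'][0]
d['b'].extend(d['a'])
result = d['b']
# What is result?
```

After line 1: d = {'a': [5, 16], 'b': [11]}
After line 2 (a[0] = b[0] = 11): d = {'a': [11, 16], 'b': [11]}
After line 3 (b.extend(a) appends [11, 16]): d = {'a': [11, 16], 'b': [11, 11, 16]}
After line 4: result = d['b'] = [11, 11, 16]

[11, 11, 16]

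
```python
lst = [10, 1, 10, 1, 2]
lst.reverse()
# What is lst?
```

[2, 1, 10, 1, 10]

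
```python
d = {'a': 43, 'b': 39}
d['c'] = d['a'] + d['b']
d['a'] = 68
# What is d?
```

After line 1: d = {'a': 43, 'b': 39}
After line 2 (d['c'] = 43 + 39): d = {'a': 43, 'b': 39, 'c': 82}
After line 3: d = {'a': 68, 'b': 39, 'c': 82}

{'a': 68, 'b': 39, 'c': 82}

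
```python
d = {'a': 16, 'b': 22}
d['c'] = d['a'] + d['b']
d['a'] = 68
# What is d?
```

After line 1: d = {'a': 16, 'b': 22}
After line 2 (d['c'] = 16 + 22): d = {'a': 16, 'b': 22, 'c': 38}
After line 3: d = {'a': 68, 'b': 22, 'c': 38}

{'a': 68, 'b': 22, 'c': 38}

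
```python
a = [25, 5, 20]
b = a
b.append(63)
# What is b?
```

After line 1: a = [25, 5, 20]
After line 2 (b = a is an alias, same object): a = [25, 5, 20], b = [25, 5, 20]
After line 3 (b.append mutates the shared list): a = [25, 5, 20, 63], b = [25, 5, 20, 63]

[25, 5, 20, 63]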